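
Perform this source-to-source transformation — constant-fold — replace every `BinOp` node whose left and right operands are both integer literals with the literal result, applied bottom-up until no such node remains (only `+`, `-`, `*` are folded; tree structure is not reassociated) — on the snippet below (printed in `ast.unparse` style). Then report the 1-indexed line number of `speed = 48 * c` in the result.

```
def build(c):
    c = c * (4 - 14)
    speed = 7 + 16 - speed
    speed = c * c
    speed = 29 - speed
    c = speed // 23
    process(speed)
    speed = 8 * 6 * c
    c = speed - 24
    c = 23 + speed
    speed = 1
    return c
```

8

Transformed code:
def build(c):
    c = c * -10
    speed = 23 - speed
    speed = c * c
    speed = 29 - speed
    c = speed // 23
    process(speed)
    speed = 48 * c
    c = speed - 24
    c = 23 + speed
    speed = 1
    return c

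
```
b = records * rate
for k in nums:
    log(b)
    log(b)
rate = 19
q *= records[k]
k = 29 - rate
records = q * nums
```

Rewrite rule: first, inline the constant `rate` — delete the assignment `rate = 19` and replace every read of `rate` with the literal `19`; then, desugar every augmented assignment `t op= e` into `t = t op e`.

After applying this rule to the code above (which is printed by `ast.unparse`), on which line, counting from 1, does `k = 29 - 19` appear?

6

Transformed code:
b = records * 19
for k in nums:
    log(b)
    log(b)
q = q * records[k]
k = 29 - 19
records = q * nums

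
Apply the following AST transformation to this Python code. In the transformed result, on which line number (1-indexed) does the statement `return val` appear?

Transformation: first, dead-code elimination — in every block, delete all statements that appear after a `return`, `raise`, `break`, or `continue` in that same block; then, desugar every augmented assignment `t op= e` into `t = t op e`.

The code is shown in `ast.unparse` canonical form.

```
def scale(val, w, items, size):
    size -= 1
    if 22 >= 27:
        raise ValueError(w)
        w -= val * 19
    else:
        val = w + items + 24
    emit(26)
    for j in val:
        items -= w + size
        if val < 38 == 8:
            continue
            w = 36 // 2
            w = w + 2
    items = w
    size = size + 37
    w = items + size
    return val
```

Transformed code:
def scale(val, w, items, size):
    size = size - 1
    if 22 >= 27:
        raise ValueError(w)
    else:
        val = w + items + 24
    emit(26)
    for j in val:
        items = items - (w + size)
        if val < 38 == 8:
            continue
    items = w
    size = size + 37
    w = items + size
    return val

15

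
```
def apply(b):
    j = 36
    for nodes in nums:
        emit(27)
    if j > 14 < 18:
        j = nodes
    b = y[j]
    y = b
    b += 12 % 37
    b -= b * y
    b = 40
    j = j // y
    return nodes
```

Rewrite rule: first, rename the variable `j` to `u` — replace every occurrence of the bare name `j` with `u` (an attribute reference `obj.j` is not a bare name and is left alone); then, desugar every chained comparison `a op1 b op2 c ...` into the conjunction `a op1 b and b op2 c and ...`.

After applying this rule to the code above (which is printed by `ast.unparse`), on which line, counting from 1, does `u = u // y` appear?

12

Transformed code:
def apply(b):
    u = 36
    for nodes in nums:
        emit(27)
    if u > 14 and 14 < 18:
        u = nodes
    b = y[u]
    y = b
    b += 12 % 37
    b -= b * y
    b = 40
    u = u // y
    return nodes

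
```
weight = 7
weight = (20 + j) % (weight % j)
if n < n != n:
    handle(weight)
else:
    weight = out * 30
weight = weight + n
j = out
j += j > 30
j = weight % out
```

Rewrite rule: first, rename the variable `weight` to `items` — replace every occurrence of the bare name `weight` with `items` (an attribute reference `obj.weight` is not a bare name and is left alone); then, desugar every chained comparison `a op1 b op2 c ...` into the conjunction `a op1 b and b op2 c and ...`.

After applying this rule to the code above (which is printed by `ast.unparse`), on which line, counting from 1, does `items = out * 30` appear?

Transformed code:
items = 7
items = (20 + j) % (items % j)
if n < n and n != n:
    handle(items)
else:
    items = out * 30
items = items + n
j = out
j += j > 30
j = items % out

6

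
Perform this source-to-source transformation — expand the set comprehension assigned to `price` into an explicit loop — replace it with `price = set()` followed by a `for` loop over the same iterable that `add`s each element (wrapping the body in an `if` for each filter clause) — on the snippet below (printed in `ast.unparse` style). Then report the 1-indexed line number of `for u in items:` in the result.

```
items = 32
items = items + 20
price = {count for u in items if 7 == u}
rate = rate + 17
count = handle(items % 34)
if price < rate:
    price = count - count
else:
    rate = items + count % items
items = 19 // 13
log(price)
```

Transformed code:
items = 32
items = items + 20
price = set()
for u in items:
    if 7 == u:
        price.add(count)
rate = rate + 17
count = handle(items % 34)
if price < rate:
    price = count - count
else:
    rate = items + count % items
items = 19 // 13
log(price)

4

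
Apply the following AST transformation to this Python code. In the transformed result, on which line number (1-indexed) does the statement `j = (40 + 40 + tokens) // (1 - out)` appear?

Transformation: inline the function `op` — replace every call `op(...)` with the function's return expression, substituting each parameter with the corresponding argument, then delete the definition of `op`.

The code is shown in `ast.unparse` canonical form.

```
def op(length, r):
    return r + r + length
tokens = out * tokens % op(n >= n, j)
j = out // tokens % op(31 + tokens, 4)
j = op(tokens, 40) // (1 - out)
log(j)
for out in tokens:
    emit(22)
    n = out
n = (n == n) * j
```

3

Transformed code:
tokens = out * tokens % (j + j + (n >= n))
j = out // tokens % (4 + 4 + (31 + tokens))
j = (40 + 40 + tokens) // (1 - out)
log(j)
for out in tokens:
    emit(22)
    n = out
n = (n == n) * j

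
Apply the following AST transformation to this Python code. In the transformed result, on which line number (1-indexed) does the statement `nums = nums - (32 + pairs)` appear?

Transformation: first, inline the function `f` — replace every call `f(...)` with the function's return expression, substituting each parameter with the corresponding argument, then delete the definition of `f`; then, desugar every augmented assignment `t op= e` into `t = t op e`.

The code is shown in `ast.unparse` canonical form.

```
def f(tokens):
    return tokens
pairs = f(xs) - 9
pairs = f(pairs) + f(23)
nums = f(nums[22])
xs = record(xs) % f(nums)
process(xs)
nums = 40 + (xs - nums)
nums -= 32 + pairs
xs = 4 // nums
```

7

Transformed code:
pairs = xs - 9
pairs = pairs + 23
nums = nums[22]
xs = record(xs) % nums
process(xs)
nums = 40 + (xs - nums)
nums = nums - (32 + pairs)
xs = 4 // nums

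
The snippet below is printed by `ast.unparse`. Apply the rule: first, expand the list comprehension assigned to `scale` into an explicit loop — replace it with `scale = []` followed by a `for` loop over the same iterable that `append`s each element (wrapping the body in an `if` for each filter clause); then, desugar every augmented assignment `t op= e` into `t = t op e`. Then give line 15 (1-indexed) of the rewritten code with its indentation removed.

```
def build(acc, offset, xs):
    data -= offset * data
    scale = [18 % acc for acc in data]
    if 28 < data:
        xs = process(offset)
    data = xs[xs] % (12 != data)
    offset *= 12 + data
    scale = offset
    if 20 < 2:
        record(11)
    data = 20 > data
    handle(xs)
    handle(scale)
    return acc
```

handle(scale)

Transformed code:
def build(acc, offset, xs):
    data = data - offset * data
    scale = []
    for acc in data:
        scale.append(18 % acc)
    if 28 < data:
        xs = process(offset)
    data = xs[xs] % (12 != data)
    offset = offset * (12 + data)
    scale = offset
    if 20 < 2:
        record(11)
    data = 20 > data
    handle(xs)
    handle(scale)
    return acc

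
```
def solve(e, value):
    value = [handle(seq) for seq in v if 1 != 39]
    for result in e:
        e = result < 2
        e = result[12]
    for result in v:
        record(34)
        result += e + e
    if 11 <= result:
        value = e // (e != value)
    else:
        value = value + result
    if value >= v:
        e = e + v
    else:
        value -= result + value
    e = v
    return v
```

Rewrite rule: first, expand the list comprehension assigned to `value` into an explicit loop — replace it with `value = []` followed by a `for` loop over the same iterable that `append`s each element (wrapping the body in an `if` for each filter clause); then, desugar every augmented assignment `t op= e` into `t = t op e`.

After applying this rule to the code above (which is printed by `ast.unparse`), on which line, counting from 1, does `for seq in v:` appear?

3

Transformed code:
def solve(e, value):
    value = []
    for seq in v:
        if 1 != 39:
            value.append(handle(seq))
    for result in e:
        e = result < 2
        e = result[12]
    for result in v:
        record(34)
        result = result + (e + e)
    if 11 <= result:
        value = e // (e != value)
    else:
        value = value + result
    if value >= v:
        e = e + v
    else:
        value = value - (result + value)
    e = v
    return v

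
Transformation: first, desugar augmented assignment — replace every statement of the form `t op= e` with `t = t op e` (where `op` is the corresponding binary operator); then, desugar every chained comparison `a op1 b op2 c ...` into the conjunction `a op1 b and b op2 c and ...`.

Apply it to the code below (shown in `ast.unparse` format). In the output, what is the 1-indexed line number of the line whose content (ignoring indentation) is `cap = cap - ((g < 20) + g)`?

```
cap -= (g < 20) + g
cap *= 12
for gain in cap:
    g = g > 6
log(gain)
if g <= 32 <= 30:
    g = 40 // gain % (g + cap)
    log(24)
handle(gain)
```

Transformed code:
cap = cap - ((g < 20) + g)
cap = cap * 12
for gain in cap:
    g = g > 6
log(gain)
if g <= 32 and 32 <= 30:
    g = 40 // gain % (g + cap)
    log(24)
handle(gain)

1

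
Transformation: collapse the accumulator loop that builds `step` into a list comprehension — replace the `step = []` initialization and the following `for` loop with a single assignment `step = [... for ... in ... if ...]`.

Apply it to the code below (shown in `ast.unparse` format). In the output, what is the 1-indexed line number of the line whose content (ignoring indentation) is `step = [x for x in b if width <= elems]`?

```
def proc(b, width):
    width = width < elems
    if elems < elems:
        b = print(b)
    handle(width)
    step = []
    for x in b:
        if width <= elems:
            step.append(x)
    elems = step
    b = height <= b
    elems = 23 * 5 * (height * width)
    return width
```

Transformed code:
def proc(b, width):
    width = width < elems
    if elems < elems:
        b = print(b)
    handle(width)
    step = [x for x in b if width <= elems]
    elems = step
    b = height <= b
    elems = 23 * 5 * (height * width)
    return width

6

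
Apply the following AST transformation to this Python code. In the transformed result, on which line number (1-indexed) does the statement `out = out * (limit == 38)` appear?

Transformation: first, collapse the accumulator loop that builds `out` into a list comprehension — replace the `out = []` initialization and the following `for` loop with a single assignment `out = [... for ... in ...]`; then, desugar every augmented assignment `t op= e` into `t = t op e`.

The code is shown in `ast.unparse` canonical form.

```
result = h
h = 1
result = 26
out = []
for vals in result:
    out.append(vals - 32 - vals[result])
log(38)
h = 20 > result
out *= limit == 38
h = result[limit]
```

7

Transformed code:
result = h
h = 1
result = 26
out = [vals - 32 - vals[result] for vals in result]
log(38)
h = 20 > result
out = out * (limit == 38)
h = result[limit]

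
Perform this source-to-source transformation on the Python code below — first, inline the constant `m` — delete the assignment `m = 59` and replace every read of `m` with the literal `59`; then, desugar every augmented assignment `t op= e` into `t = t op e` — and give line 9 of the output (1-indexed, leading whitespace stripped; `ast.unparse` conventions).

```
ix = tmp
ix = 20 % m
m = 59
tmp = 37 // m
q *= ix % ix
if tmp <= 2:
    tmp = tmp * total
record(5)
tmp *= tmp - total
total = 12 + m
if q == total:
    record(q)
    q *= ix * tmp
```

total = 12 + 59

Transformed code:
ix = tmp
ix = 20 % 59
tmp = 37 // 59
q = q * (ix % ix)
if tmp <= 2:
    tmp = tmp * total
record(5)
tmp = tmp * (tmp - total)
total = 12 + 59
if q == total:
    record(q)
    q = q * (ix * tmp)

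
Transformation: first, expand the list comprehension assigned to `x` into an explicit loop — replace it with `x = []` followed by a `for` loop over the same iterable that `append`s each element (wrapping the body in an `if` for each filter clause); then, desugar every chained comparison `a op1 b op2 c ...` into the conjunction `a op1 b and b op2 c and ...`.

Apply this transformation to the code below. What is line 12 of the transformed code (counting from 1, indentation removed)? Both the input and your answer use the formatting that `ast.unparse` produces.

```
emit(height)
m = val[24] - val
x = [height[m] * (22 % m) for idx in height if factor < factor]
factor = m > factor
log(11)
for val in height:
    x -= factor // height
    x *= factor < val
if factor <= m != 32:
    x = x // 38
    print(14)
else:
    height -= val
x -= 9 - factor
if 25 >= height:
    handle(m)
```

if factor <= m and m != 32:

Transformed code:
emit(height)
m = val[24] - val
x = []
for idx in height:
    if factor < factor:
        x.append(height[m] * (22 % m))
factor = m > factor
log(11)
for val in height:
    x -= factor // height
    x *= factor < val
if factor <= m and m != 32:
    x = x // 38
    print(14)
else:
    height -= val
x -= 9 - factor
if 25 >= height:
    handle(m)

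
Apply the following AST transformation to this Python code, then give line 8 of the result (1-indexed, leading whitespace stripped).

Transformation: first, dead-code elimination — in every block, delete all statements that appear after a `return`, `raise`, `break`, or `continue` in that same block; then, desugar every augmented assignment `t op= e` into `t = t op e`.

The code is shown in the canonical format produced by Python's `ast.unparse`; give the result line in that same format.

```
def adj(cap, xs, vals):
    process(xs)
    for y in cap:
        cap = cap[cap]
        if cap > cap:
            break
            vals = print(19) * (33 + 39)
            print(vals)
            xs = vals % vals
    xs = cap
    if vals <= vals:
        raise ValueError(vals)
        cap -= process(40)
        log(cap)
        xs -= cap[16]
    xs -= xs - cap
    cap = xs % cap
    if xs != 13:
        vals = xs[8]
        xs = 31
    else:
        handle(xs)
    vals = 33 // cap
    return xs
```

Transformed code:
def adj(cap, xs, vals):
    process(xs)
    for y in cap:
        cap = cap[cap]
        if cap > cap:
            break
    xs = cap
    if vals <= vals:
        raise ValueError(vals)
    xs = xs - (xs - cap)
    cap = xs % cap
    if xs != 13:
        vals = xs[8]
        xs = 31
    else:
        handle(xs)
    vals = 33 // cap
    return xs

if vals <= vals:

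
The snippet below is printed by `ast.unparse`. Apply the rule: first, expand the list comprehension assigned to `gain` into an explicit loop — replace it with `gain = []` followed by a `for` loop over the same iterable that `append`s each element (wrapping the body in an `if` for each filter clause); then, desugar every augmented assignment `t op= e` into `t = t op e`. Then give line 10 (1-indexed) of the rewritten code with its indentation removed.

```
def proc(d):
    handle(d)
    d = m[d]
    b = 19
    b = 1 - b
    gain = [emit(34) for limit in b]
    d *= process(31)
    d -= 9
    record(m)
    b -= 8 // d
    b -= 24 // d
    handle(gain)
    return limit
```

Transformed code:
def proc(d):
    handle(d)
    d = m[d]
    b = 19
    b = 1 - b
    gain = []
    for limit in b:
        gain.append(emit(34))
    d = d * process(31)
    d = d - 9
    record(m)
    b = b - 8 // d
    b = b - 24 // d
    handle(gain)
    return limit

d = d - 9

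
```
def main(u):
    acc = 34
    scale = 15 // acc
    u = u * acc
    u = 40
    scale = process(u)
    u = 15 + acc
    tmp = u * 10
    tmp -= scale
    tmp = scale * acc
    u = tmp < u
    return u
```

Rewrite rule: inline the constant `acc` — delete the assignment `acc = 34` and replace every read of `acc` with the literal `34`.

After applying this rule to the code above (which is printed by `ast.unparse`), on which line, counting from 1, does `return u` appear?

Transformed code:
def main(u):
    scale = 15 // 34
    u = u * 34
    u = 40
    scale = process(u)
    u = 15 + 34
    tmp = u * 10
    tmp -= scale
    tmp = scale * 34
    u = tmp < u
    return u

11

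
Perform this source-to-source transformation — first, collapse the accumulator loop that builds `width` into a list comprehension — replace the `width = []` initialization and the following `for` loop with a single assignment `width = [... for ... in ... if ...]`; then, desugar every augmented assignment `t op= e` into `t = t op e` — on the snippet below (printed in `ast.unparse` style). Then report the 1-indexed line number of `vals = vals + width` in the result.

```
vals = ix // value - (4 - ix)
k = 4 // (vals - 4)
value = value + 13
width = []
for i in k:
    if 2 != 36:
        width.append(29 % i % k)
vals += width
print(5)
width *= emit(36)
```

Transformed code:
vals = ix // value - (4 - ix)
k = 4 // (vals - 4)
value = value + 13
width = [29 % i % k for i in k if 2 != 36]
vals = vals + width
print(5)
width = width * emit(36)

5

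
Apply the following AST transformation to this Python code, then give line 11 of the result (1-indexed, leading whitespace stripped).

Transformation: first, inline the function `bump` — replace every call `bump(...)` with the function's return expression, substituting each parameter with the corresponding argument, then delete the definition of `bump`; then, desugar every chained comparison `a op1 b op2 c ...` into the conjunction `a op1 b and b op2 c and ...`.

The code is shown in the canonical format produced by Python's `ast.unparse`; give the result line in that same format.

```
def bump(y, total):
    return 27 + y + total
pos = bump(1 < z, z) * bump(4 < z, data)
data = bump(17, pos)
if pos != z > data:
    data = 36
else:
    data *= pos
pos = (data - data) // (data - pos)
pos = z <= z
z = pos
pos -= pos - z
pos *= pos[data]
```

Transformed code:
pos = (27 + (1 < z) + z) * (27 + (4 < z) + data)
data = 27 + 17 + pos
if pos != z and z > data:
    data = 36
else:
    data *= pos
pos = (data - data) // (data - pos)
pos = z <= z
z = pos
pos -= pos - z
pos *= pos[data]

pos *= pos[data]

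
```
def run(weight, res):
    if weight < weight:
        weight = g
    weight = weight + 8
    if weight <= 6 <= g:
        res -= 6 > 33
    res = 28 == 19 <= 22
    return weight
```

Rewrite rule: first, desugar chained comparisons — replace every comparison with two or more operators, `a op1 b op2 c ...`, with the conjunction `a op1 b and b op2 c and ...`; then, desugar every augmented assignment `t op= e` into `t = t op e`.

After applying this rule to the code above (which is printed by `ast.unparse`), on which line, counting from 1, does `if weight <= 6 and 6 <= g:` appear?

Transformed code:
def run(weight, res):
    if weight < weight:
        weight = g
    weight = weight + 8
    if weight <= 6 and 6 <= g:
        res = res - (6 > 33)
    res = 28 == 19 and 19 <= 22
    return weight

5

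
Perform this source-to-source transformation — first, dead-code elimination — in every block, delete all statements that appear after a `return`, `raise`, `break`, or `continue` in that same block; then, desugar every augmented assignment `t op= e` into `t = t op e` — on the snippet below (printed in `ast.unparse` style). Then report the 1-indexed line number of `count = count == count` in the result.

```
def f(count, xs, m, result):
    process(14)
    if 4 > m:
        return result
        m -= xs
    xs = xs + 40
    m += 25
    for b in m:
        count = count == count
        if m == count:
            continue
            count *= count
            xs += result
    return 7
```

Transformed code:
def f(count, xs, m, result):
    process(14)
    if 4 > m:
        return result
    xs = xs + 40
    m = m + 25
    for b in m:
        count = count == count
        if m == count:
            continue
    return 7

8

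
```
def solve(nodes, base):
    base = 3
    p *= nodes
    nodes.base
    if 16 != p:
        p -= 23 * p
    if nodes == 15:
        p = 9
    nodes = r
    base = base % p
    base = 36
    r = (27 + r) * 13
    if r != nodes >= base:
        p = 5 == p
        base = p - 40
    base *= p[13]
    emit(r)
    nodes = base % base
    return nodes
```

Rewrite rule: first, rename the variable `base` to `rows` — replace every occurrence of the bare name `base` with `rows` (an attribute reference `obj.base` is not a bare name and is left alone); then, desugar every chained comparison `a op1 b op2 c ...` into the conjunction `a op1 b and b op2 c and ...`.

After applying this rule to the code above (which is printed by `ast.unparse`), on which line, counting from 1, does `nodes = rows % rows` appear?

18

Transformed code:
def solve(nodes, rows):
    rows = 3
    p *= nodes
    nodes.base
    if 16 != p:
        p -= 23 * p
    if nodes == 15:
        p = 9
    nodes = r
    rows = rows % p
    rows = 36
    r = (27 + r) * 13
    if r != nodes and nodes >= rows:
        p = 5 == p
        rows = p - 40
    rows *= p[13]
    emit(r)
    nodes = rows % rows
    return nodes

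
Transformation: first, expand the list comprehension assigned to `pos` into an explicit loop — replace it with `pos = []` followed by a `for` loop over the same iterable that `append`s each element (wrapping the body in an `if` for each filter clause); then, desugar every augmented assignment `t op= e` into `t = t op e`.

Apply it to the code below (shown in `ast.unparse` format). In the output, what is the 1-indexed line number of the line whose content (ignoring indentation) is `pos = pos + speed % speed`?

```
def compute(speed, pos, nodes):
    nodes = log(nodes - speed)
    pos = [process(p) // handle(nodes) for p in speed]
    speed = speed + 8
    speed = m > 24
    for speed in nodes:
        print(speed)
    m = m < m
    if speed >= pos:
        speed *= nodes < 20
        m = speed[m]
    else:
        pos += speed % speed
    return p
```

Transformed code:
def compute(speed, pos, nodes):
    nodes = log(nodes - speed)
    pos = []
    for p in speed:
        pos.append(process(p) // handle(nodes))
    speed = speed + 8
    speed = m > 24
    for speed in nodes:
        print(speed)
    m = m < m
    if speed >= pos:
        speed = speed * (nodes < 20)
        m = speed[m]
    else:
        pos = pos + speed % speed
    return p

15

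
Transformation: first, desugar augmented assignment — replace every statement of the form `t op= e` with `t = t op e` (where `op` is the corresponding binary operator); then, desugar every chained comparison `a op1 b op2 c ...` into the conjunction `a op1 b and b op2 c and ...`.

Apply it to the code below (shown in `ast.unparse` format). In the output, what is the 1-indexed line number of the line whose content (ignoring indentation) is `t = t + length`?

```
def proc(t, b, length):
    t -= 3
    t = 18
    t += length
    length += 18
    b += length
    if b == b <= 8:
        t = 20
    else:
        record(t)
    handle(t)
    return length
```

4

Transformed code:
def proc(t, b, length):
    t = t - 3
    t = 18
    t = t + length
    length = length + 18
    b = b + length
    if b == b and b <= 8:
        t = 20
    else:
        record(t)
    handle(t)
    return length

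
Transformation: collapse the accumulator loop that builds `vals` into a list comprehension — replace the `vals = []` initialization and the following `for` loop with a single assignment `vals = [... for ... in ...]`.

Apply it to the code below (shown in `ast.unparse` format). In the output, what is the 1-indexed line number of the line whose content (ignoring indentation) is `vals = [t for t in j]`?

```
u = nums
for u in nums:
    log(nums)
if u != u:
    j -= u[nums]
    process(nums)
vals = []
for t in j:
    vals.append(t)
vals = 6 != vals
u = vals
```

Transformed code:
u = nums
for u in nums:
    log(nums)
if u != u:
    j -= u[nums]
    process(nums)
vals = [t for t in j]
vals = 6 != vals
u = vals

7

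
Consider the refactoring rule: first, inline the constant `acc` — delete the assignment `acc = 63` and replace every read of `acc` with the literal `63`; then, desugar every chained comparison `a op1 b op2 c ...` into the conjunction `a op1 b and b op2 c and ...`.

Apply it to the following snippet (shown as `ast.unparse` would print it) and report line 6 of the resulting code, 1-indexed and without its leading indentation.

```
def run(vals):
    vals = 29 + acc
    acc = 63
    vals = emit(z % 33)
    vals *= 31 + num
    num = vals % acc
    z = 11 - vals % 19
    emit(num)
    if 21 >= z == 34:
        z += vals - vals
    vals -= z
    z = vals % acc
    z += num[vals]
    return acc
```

z = 11 - vals % 19

Transformed code:
def run(vals):
    vals = 29 + 63
    vals = emit(z % 33)
    vals *= 31 + num
    num = vals % 63
    z = 11 - vals % 19
    emit(num)
    if 21 >= z and z == 34:
        z += vals - vals
    vals -= z
    z = vals % 63
    z += num[vals]
    return 63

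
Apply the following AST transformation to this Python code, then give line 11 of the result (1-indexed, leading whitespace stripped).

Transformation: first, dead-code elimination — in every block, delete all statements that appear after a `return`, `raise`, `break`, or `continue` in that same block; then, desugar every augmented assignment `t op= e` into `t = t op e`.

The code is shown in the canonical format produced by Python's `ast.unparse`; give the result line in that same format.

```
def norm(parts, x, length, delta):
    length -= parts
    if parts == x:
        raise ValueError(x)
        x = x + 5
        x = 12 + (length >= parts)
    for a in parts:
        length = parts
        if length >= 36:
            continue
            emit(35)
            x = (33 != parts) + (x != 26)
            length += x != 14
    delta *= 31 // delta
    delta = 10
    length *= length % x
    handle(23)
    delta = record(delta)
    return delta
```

Transformed code:
def norm(parts, x, length, delta):
    length = length - parts
    if parts == x:
        raise ValueError(x)
    for a in parts:
        length = parts
        if length >= 36:
            continue
    delta = delta * (31 // delta)
    delta = 10
    length = length * (length % x)
    handle(23)
    delta = record(delta)
    return delta

length = length * (length % x)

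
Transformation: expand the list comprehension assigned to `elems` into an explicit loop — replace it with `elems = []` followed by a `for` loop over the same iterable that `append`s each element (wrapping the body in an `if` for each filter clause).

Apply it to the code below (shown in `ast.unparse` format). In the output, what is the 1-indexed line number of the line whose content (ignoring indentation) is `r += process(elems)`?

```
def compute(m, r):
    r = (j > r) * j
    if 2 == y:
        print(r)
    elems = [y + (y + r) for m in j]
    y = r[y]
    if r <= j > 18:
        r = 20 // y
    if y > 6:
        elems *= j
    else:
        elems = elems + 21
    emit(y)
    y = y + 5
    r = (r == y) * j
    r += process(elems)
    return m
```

18

Transformed code:
def compute(m, r):
    r = (j > r) * j
    if 2 == y:
        print(r)
    elems = []
    for m in j:
        elems.append(y + (y + r))
    y = r[y]
    if r <= j > 18:
        r = 20 // y
    if y > 6:
        elems *= j
    else:
        elems = elems + 21
    emit(y)
    y = y + 5
    r = (r == y) * j
    r += process(elems)
    return m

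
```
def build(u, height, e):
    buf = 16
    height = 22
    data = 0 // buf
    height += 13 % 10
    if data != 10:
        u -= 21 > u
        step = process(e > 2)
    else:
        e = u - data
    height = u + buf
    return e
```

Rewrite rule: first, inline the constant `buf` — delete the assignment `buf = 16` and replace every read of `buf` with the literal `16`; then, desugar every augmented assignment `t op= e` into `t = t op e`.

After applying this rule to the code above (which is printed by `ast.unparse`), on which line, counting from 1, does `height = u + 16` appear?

10

Transformed code:
def build(u, height, e):
    height = 22
    data = 0 // 16
    height = height + 13 % 10
    if data != 10:
        u = u - (21 > u)
        step = process(e > 2)
    else:
        e = u - data
    height = u + 16
    return e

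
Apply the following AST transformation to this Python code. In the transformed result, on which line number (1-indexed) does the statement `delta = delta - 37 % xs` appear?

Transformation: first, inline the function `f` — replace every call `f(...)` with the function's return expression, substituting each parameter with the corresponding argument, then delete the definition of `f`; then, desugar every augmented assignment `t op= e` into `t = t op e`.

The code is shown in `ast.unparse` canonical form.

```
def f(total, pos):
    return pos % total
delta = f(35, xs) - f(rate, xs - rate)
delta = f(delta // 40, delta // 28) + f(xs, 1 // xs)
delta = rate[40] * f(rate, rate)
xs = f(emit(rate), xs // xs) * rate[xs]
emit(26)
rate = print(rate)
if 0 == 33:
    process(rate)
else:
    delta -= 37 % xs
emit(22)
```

Transformed code:
delta = xs % 35 - (xs - rate) % rate
delta = delta // 28 % (delta // 40) + 1 // xs % xs
delta = rate[40] * (rate % rate)
xs = xs // xs % emit(rate) * rate[xs]
emit(26)
rate = print(rate)
if 0 == 33:
    process(rate)
else:
    delta = delta - 37 % xs
emit(22)

10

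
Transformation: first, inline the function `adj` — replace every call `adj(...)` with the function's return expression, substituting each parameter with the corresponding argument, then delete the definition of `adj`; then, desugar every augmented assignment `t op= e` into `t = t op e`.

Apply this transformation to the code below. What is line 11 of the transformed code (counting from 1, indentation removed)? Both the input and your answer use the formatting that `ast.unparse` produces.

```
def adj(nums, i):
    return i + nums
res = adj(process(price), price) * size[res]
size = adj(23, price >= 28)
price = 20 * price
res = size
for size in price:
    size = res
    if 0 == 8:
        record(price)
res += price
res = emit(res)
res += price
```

Transformed code:
res = (price + process(price)) * size[res]
size = (price >= 28) + 23
price = 20 * price
res = size
for size in price:
    size = res
    if 0 == 8:
        record(price)
res = res + price
res = emit(res)
res = res + price

res = res + price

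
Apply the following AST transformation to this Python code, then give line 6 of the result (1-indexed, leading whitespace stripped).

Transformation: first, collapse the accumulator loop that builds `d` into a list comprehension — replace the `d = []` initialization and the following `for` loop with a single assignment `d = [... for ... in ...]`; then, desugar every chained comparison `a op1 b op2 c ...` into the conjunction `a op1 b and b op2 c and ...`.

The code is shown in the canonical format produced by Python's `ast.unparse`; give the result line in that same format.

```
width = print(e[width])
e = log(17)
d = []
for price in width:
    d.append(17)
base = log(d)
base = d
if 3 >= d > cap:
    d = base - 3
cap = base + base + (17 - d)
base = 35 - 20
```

if 3 >= d and d > cap:

Transformed code:
width = print(e[width])
e = log(17)
d = [17 for price in width]
base = log(d)
base = d
if 3 >= d and d > cap:
    d = base - 3
cap = base + base + (17 - d)
base = 35 - 20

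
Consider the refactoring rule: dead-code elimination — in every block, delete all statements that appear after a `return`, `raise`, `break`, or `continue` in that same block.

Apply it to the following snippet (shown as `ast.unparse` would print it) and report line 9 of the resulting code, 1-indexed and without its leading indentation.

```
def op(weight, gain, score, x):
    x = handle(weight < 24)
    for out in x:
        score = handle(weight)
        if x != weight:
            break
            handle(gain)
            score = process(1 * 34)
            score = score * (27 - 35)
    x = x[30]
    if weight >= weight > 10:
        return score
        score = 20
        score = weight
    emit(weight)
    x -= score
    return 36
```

Transformed code:
def op(weight, gain, score, x):
    x = handle(weight < 24)
    for out in x:
        score = handle(weight)
        if x != weight:
            break
    x = x[30]
    if weight >= weight > 10:
        return score
    emit(weight)
    x -= score
    return 36

return score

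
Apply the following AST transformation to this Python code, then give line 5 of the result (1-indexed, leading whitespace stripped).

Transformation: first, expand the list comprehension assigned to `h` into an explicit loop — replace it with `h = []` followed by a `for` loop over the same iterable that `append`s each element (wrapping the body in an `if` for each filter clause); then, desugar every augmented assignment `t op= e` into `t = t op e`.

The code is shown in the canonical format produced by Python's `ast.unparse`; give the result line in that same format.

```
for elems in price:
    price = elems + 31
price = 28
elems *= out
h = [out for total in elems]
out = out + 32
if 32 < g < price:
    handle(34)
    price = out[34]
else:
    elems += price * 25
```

h = []

Transformed code:
for elems in price:
    price = elems + 31
price = 28
elems = elems * out
h = []
for total in elems:
    h.append(out)
out = out + 32
if 32 < g < price:
    handle(34)
    price = out[34]
else:
    elems = elems + price * 25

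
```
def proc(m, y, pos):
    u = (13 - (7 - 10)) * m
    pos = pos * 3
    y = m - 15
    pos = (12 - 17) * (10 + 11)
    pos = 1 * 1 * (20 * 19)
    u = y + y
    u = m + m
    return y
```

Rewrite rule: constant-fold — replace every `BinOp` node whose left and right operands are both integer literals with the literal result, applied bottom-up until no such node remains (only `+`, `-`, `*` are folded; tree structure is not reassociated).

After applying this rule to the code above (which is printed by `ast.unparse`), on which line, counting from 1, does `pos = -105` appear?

Transformed code:
def proc(m, y, pos):
    u = 16 * m
    pos = pos * 3
    y = m - 15
    pos = -105
    pos = 380
    u = y + y
    u = m + m
    return y

5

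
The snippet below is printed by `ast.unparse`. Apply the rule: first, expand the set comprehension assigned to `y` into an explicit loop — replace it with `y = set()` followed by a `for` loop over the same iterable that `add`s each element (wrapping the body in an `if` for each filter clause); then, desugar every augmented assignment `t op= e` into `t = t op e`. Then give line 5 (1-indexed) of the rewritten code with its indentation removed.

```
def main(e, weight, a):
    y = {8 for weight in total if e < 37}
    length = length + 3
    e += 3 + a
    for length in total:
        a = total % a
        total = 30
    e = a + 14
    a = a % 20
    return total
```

y.add(8)

Transformed code:
def main(e, weight, a):
    y = set()
    for weight in total:
        if e < 37:
            y.add(8)
    length = length + 3
    e = e + (3 + a)
    for length in total:
        a = total % a
        total = 30
    e = a + 14
    a = a % 20
    return total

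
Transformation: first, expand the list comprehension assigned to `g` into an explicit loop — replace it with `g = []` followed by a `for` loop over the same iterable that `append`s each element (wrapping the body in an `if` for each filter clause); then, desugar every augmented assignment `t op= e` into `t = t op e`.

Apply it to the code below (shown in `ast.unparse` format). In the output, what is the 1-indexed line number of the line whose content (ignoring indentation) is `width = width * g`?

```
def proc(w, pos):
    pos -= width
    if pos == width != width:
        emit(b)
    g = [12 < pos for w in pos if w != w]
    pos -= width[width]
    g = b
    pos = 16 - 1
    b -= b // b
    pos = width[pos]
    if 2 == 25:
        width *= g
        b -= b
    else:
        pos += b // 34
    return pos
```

Transformed code:
def proc(w, pos):
    pos = pos - width
    if pos == width != width:
        emit(b)
    g = []
    for w in pos:
        if w != w:
            g.append(12 < pos)
    pos = pos - width[width]
    g = b
    pos = 16 - 1
    b = b - b // b
    pos = width[pos]
    if 2 == 25:
        width = width * g
        b = b - b
    else:
        pos = pos + b // 34
    return pos

15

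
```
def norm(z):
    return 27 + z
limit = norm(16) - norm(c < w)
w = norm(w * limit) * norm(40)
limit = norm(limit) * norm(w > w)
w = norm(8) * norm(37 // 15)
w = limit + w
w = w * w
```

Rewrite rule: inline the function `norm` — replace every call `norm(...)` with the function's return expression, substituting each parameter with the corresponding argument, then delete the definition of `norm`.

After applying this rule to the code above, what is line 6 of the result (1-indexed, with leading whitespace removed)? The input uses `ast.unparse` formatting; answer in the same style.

w = w * w

Transformed code:
limit = 27 + 16 - (27 + (c < w))
w = (27 + w * limit) * (27 + 40)
limit = (27 + limit) * (27 + (w > w))
w = (27 + 8) * (27 + 37 // 15)
w = limit + w
w = w * w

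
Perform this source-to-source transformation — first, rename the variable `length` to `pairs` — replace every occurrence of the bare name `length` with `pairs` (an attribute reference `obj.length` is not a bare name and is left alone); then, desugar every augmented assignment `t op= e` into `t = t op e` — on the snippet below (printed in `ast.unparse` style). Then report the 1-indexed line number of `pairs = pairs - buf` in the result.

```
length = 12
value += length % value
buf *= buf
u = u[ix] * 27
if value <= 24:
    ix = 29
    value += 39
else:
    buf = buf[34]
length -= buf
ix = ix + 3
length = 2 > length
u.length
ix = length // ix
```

10

Transformed code:
pairs = 12
value = value + pairs % value
buf = buf * buf
u = u[ix] * 27
if value <= 24:
    ix = 29
    value = value + 39
else:
    buf = buf[34]
pairs = pairs - buf
ix = ix + 3
pairs = 2 > pairs
u.length
ix = pairs // ix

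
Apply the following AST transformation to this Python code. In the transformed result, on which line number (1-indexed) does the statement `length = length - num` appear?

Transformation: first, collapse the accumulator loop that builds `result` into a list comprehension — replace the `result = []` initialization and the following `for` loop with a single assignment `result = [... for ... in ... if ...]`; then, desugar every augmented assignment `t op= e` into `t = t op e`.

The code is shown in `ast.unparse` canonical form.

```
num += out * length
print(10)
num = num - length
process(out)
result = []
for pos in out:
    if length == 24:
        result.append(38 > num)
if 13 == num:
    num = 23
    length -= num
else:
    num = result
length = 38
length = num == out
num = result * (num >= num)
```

8

Transformed code:
num = num + out * length
print(10)
num = num - length
process(out)
result = [38 > num for pos in out if length == 24]
if 13 == num:
    num = 23
    length = length - num
else:
    num = result
length = 38
length = num == out
num = result * (num >= num)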